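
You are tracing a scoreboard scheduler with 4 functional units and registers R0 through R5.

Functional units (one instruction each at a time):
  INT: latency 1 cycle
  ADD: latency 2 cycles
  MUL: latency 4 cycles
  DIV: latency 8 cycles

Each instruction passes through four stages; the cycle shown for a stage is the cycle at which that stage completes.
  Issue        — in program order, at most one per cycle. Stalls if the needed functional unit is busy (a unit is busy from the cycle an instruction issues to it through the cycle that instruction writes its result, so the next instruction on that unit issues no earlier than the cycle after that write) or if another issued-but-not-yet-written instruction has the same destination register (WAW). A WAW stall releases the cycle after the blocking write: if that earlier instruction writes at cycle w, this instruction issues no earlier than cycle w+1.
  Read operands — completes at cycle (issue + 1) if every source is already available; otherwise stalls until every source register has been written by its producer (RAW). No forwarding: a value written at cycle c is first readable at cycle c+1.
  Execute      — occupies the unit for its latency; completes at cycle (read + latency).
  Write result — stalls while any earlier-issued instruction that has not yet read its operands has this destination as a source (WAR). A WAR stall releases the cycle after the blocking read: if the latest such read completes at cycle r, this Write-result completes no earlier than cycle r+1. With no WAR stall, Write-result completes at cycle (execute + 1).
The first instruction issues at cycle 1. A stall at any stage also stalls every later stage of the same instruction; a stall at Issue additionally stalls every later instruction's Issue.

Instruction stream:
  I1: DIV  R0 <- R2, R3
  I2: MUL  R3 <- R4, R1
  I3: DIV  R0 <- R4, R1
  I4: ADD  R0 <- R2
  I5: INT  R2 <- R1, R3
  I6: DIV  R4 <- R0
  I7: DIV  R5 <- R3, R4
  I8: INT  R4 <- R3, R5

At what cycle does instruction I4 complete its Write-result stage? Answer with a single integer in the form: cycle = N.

I1: IS=1 RO=2 EX=10 WR=11
I2: IS=2 RO=3 EX=7 WR=8
I3: IS=12 RO=13 EX=21 WR=22  [struct: DIV busy until I1 writes@11]
I4: IS=23 RO=24 EX=26 WR=27  [WAW R0: wait I3 write@22]
I5: IS=24 RO=25 EX=26 WR=27
I6: IS=25 RO=28 EX=36 WR=37  [RAW R0: wait I4 write@27]
I7: IS=38 RO=39 EX=47 WR=48  [struct: DIV busy until I6 writes@37]
I8: IS=39 RO=49 EX=50 WR=51  [RAW R5: wait I7 write@48]

cycle = 27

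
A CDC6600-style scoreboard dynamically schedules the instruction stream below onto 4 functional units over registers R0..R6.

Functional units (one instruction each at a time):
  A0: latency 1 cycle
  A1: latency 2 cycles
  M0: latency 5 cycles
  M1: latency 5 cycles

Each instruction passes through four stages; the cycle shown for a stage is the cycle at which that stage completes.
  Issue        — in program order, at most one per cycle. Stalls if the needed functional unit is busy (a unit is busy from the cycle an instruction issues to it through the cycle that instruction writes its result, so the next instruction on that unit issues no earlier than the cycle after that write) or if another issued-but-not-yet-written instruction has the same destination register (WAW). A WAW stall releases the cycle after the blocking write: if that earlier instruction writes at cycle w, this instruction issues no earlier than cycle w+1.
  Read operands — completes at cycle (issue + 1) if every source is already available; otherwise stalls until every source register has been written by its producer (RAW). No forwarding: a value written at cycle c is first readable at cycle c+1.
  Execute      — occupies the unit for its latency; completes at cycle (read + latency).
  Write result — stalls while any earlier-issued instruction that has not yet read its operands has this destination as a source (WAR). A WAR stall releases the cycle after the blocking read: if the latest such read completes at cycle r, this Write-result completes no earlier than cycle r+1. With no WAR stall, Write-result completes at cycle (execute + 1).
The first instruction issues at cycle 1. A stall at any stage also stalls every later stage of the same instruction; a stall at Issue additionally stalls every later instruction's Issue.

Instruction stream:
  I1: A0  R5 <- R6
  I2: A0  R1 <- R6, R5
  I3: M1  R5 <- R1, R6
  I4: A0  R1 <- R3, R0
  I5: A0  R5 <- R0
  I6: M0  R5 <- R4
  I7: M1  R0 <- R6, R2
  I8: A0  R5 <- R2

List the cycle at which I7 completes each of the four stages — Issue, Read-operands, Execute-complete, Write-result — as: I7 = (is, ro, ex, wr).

I7 = (21, 22, 27, 28)

[I1] 1/2/3/4
[I2] 5/6/7/8  (struct: A0 busy until I1 writes@4)
[I3] 6/9/14/15  (RAW R1: wait I2 write@8)
[I4] 9/10/11/12  (struct: A0 busy until I2 writes@8)
[I5] 16/17/18/19  (WAW R5: wait I3 write@15)
[I6] 20/21/26/27  (WAW R5: wait I5 write@19)
[I7] 21/22/27/28
[I8] 28/29/30/31  (WAW R5: wait I6 write@27)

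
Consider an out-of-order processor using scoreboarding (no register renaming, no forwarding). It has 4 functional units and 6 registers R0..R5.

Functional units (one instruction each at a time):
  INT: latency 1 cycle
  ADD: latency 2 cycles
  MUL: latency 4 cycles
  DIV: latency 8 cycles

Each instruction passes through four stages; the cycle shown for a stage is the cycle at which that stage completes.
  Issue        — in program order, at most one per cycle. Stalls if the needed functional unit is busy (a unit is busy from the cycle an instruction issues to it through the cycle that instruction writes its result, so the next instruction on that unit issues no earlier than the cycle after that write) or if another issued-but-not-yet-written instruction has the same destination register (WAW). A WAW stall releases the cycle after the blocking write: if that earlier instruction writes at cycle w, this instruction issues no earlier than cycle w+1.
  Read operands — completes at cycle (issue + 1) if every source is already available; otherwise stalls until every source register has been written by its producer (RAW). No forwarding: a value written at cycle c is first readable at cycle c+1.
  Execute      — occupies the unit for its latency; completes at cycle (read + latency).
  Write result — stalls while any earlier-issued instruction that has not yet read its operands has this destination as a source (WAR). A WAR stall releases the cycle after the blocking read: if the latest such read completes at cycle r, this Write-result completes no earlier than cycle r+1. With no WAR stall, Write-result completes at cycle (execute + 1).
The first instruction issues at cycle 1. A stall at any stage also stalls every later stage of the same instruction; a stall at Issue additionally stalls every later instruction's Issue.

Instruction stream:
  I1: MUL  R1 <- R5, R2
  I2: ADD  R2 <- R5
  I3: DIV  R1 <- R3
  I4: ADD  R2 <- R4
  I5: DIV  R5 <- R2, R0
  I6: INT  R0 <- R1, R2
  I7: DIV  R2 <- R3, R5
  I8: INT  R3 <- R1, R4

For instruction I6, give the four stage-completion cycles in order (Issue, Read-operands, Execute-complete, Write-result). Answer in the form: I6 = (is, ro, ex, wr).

I1  is:1  ro:2  ex:6  wr:7
I2  is:2  ro:3  ex:5  wr:6
I3  is:8  ro:9  ex:17  wr:18  — WAW R1: wait I1 write@7
I4  is:9  ro:10  ex:12  wr:13
I5  is:19  ro:20  ex:28  wr:29  — struct: DIV busy until I3 writes@18
I6  is:20  ro:21  ex:22  wr:23
I7  is:30  ro:31  ex:39  wr:40  — struct: DIV busy until I5 writes@29
I8  is:31  ro:32  ex:33  wr:34

I6 = (20, 21, 22, 23)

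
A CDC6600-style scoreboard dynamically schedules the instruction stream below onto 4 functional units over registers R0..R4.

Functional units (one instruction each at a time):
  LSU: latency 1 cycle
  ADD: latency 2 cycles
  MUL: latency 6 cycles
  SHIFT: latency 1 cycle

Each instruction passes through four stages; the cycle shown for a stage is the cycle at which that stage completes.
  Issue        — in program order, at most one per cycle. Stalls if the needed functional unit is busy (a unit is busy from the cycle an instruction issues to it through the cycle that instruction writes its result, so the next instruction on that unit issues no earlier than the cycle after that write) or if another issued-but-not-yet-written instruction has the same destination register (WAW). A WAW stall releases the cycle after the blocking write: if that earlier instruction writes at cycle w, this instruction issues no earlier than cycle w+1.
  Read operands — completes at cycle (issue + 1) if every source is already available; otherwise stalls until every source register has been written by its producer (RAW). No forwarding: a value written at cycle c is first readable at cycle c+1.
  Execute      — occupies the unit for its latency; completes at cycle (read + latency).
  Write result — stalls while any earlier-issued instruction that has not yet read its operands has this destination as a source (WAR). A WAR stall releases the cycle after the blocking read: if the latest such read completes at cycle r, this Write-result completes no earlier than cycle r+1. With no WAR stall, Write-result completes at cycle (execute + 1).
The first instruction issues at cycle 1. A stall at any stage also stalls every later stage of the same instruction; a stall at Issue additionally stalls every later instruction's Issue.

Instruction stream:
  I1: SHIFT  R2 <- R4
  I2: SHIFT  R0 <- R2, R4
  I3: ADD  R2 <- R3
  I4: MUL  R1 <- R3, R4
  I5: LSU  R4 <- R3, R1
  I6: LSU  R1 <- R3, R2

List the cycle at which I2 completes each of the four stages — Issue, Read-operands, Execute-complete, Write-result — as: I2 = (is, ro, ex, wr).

I2 = (5, 6, 7, 8)

cycle 1: I1 issues→SHIFT
cycle 2: I1 reads
cycle 3: I1 exec-done
cycle 4: I1 writes R2
cycle 5: I2 issues→SHIFT
cycle 6: I2 reads | I3 issues→ADD
cycle 7: I2 exec-done | I3 reads | I4 issues→MUL
cycle 8: I2 writes R0 | I4 reads | I5 issues→LSU
cycle 9: I3 exec-done
cycle 10: I3 writes R2
cycle 14: I4 exec-done
cycle 15: I4 writes R1
cycle 16: I5 reads
cycle 17: I5 exec-done
cycle 18: I5 writes R4
cycle 19: I6 issues→LSU
cycle 20: I6 reads
cycle 21: I6 exec-done
cycle 22: I6 writes R1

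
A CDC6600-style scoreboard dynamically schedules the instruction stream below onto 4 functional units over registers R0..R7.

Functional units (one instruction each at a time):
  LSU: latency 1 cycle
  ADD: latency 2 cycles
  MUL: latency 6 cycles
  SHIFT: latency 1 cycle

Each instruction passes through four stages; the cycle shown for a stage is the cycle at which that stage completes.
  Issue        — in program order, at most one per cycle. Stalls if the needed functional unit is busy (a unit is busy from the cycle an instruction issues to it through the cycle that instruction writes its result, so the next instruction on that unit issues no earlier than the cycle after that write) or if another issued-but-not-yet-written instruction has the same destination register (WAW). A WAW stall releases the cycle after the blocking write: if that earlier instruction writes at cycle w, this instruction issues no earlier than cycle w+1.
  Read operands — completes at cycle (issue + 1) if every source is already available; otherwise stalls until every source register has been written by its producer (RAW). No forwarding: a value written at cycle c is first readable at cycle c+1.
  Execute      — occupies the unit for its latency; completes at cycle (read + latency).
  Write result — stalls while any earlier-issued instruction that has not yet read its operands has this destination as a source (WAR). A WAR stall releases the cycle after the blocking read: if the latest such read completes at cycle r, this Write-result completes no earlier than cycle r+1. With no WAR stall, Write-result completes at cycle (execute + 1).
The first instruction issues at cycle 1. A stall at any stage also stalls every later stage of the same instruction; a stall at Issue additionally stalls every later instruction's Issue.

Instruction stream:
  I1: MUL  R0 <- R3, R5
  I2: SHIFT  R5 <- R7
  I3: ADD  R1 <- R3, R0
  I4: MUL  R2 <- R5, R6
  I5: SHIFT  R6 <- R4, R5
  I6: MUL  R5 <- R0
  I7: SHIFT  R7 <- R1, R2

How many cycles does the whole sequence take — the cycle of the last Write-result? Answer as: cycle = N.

I1 -> (1, 2, 8, 9)
I2 -> (2, 3, 4, 5)
I3 -> (3, 10, 12, 13)  // RAW R0: wait I1 write@9
I4 -> (10, 11, 17, 18)  // struct: MUL busy until I1 writes@9
I5 -> (11, 12, 13, 14)
I6 -> (19, 20, 26, 27)  // struct: MUL busy until I4 writes@18
I7 -> (20, 21, 22, 23)

cycle = 27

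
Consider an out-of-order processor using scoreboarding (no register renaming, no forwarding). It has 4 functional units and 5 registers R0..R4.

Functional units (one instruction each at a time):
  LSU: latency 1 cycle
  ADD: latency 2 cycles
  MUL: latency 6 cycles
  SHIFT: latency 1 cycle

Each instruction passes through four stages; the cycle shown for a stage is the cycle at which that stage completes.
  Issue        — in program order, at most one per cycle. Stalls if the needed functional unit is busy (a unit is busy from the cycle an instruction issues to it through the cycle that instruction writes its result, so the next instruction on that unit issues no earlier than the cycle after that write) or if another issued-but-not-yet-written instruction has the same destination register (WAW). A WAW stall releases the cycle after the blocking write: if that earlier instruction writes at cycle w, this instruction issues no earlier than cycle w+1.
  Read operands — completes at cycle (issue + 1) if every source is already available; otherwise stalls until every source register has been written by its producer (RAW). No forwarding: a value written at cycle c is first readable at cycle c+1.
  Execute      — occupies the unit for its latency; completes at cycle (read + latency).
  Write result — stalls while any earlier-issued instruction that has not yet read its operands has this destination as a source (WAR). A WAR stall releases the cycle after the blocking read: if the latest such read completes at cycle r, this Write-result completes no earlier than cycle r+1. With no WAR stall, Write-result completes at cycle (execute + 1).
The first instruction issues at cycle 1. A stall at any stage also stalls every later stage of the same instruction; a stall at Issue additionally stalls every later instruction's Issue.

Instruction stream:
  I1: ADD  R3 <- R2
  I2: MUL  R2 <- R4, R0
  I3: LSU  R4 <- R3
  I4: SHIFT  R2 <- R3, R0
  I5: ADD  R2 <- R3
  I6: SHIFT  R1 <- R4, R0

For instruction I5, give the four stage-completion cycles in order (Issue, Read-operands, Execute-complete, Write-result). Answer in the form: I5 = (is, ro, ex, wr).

c1: I1 dispatched to ADD
c2: I1 operands ready · I2 dispatched to MUL
c3: I2 operands ready · I3 dispatched to LSU
c4: I1 complete
c5: R3←I1
c6: I3 operands ready
c7: I3 complete
c8: R4←I3
c9: I2 complete
c10: R2←I2
c11: I4 dispatched to SHIFT
c12: I4 operands ready
c13: I4 complete
c14: R2←I4
c15: I5 dispatched to ADD
c16: I5 operands ready · I6 dispatched to SHIFT
c17: I6 operands ready
c18: I5 complete · I6 complete
c19: R2←I5 · R1←I6

I5 = (15, 16, 18, 19)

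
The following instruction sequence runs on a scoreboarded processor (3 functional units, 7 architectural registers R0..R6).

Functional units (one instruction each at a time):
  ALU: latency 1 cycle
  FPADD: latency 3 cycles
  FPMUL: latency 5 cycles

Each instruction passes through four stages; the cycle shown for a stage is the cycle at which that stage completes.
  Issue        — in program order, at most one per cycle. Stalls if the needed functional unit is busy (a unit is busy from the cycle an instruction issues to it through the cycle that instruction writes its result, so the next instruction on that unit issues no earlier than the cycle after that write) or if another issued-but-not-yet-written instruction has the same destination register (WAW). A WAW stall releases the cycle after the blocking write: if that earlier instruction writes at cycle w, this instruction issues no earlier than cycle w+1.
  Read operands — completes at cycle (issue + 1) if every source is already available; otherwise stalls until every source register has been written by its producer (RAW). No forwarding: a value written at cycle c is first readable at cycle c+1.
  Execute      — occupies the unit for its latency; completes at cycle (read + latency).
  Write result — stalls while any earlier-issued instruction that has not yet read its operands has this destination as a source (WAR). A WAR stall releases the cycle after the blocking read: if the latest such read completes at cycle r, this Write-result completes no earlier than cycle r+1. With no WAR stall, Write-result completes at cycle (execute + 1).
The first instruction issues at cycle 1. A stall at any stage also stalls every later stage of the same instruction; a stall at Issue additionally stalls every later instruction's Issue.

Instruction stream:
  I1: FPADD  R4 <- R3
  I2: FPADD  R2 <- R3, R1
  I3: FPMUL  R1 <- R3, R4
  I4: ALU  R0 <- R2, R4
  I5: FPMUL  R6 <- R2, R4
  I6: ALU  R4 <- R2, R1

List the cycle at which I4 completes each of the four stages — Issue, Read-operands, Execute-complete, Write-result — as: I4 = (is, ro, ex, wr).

cycle 1: I1 dispatched to FPADD
cycle 2: I1 operands ready
cycle 5: I1 complete
cycle 6: R4←I1
cycle 7: I2 dispatched to FPADD
cycle 8: I2 operands ready, I3 dispatched to FPMUL
cycle 9: I3 operands ready, I4 dispatched to ALU
cycle 11: I2 complete
cycle 12: R2←I2
cycle 13: I4 operands ready
cycle 14: I3 complete, I4 complete
cycle 15: R1←I3, R0←I4
cycle 16: I5 dispatched to FPMUL
cycle 17: I5 operands ready, I6 dispatched to ALU
cycle 18: I6 operands ready
cycle 19: I6 complete
cycle 20: R4←I6
cycle 22: I5 complete
cycle 23: R6←I5

I4 = (9, 13, 14, 15)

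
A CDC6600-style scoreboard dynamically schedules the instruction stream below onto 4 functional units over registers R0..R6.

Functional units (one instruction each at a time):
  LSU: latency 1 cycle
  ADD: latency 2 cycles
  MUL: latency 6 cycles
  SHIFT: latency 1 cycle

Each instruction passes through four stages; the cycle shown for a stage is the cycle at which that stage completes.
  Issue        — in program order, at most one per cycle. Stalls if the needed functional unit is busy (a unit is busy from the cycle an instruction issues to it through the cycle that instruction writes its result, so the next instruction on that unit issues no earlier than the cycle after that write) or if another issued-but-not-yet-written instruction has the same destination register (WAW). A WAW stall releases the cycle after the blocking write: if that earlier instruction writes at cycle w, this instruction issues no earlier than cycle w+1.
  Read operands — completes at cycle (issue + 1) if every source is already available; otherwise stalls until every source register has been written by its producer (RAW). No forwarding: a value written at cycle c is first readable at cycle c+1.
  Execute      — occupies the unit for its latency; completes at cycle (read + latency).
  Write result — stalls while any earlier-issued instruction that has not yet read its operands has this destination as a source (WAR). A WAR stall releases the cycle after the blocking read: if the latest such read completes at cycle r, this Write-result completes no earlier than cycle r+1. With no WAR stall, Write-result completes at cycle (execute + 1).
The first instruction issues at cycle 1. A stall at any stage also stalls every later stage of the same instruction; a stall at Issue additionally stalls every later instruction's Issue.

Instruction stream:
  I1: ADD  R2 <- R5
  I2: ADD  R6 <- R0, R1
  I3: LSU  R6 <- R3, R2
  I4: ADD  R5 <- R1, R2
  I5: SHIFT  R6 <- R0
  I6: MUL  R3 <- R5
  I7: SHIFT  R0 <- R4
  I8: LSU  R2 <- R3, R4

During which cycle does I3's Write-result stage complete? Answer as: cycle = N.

cycle = 14

cycle 1: I1 issues→ADD
cycle 2: I1 reads
cycle 4: I1 exec-done
cycle 5: I1 writes R2
cycle 6: I2 issues→ADD
cycle 7: I2 reads
cycle 9: I2 exec-done
cycle 10: I2 writes R6
cycle 11: I3 issues→LSU
cycle 12: I3 reads, I4 issues→ADD
cycle 13: I3 exec-done, I4 reads
cycle 14: I3 writes R6
cycle 15: I4 exec-done, I5 issues→SHIFT
cycle 16: I4 writes R5, I5 reads, I6 issues→MUL
cycle 17: I5 exec-done, I6 reads
cycle 18: I5 writes R6
cycle 19: I7 issues→SHIFT
cycle 20: I7 reads, I8 issues→LSU
cycle 21: I7 exec-done
cycle 22: I7 writes R0
cycle 23: I6 exec-done
cycle 24: I6 writes R3
cycle 25: I8 reads
cycle 26: I8 exec-done
cycle 27: I8 writes R2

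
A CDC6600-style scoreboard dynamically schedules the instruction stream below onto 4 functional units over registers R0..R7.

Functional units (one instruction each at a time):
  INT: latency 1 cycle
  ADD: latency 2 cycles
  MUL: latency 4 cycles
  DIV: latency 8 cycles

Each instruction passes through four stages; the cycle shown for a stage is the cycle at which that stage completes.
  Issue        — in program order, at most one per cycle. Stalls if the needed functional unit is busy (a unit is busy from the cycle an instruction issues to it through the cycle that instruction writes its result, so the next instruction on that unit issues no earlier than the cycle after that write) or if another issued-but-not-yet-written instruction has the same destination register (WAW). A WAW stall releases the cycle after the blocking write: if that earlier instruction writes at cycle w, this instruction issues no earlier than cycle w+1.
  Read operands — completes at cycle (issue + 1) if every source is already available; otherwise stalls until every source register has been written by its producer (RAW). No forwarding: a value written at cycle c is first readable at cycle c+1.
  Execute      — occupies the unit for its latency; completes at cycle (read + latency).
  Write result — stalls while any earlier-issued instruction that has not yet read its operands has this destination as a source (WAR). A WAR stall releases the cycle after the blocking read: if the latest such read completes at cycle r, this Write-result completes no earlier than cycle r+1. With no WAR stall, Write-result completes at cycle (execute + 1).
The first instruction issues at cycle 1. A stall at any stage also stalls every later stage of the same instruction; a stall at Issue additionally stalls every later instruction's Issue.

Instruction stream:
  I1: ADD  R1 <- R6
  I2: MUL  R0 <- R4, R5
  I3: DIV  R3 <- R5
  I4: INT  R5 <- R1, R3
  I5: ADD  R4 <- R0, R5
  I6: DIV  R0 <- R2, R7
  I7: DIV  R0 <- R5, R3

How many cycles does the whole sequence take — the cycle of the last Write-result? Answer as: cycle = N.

  I1 | 1 | 2 | 4 | 5
  I2 | 2 | 3 | 7 | 8
  I3 | 3 | 4 | 12 | 13
  I4 | 4 | 14 | 15 | 16   RAW R3: wait I3 write@13
  I5 | 6 | 17 | 19 | 20   struct: ADD busy until I1 writes@5 · RAW R5: wait I4 write@16
  I6 | 14 | 15 | 23 | 24   struct: DIV busy until I3 writes@13
  I7 | 25 | 26 | 34 | 35   struct: DIV busy until I6 writes@24

cycle = 35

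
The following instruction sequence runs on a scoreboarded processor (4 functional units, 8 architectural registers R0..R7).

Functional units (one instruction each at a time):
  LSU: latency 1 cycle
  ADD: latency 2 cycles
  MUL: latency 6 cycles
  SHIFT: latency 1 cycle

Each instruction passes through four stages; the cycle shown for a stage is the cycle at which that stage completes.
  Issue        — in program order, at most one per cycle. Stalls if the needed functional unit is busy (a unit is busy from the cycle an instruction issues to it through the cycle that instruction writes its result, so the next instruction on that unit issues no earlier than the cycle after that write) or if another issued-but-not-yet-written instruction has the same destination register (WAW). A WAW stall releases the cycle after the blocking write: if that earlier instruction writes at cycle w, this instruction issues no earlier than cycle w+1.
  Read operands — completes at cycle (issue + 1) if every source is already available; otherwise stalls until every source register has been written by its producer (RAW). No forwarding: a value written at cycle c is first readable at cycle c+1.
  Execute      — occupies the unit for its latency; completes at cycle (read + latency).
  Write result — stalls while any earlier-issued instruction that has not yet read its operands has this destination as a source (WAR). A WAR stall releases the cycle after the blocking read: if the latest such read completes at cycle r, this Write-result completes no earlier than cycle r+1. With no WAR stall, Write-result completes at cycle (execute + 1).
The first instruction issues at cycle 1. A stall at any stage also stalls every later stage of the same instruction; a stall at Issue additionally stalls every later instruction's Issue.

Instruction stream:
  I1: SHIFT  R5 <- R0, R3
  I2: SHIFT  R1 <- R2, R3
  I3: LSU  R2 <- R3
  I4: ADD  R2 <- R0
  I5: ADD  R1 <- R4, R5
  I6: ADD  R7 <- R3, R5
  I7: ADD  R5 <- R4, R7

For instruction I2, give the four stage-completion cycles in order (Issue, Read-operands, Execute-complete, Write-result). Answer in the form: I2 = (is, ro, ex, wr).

[1] I1 issues→SHIFT
[2] I1 reads
[3] I1 exec-done
[4] I1 writes R5
[5] I2 issues→SHIFT
[6] I2 reads | I3 issues→LSU
[7] I2 exec-done | I3 reads
[8] I2 writes R1 | I3 exec-done
[9] I3 writes R2
[10] I4 issues→ADD
[11] I4 reads
[13] I4 exec-done
[14] I4 writes R2
[15] I5 issues→ADD
[16] I5 reads
[18] I5 exec-done
[19] I5 writes R1
[20] I6 issues→ADD
[21] I6 reads
[23] I6 exec-done
[24] I6 writes R7
[25] I7 issues→ADD
[26] I7 reads
[28] I7 exec-done
[29] I7 writes R5

I2 = (5, 6, 7, 8)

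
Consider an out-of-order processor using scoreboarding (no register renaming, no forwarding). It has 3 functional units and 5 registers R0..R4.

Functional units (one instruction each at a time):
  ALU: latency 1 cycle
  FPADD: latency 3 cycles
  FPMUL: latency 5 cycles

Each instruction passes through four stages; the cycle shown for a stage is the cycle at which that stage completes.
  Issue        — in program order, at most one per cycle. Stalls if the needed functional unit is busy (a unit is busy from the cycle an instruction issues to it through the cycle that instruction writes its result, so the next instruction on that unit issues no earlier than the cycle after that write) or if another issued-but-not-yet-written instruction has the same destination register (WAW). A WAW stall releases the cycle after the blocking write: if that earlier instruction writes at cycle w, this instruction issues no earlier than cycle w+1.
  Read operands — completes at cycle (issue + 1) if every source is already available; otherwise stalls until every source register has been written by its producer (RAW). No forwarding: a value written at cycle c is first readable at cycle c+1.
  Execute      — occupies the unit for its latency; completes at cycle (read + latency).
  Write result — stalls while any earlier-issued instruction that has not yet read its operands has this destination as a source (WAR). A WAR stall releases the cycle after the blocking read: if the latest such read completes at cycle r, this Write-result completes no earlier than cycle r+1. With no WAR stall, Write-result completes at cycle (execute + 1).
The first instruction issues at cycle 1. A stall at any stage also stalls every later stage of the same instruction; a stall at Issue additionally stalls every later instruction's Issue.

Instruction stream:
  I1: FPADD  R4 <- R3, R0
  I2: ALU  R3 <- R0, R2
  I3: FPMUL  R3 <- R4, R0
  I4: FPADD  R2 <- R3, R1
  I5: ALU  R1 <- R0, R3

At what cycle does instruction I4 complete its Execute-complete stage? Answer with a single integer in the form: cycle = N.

cycle = 17

cycle 1: I1 dispatched to FPADD
cycle 2: I1 operands ready · I2 dispatched to ALU
cycle 3: I2 operands ready
cycle 4: I2 complete
cycle 5: I1 complete · R3←I2
cycle 6: R4←I1 · I3 dispatched to FPMUL
cycle 7: I3 operands ready · I4 dispatched to FPADD
cycle 8: I5 dispatched to ALU
cycle 12: I3 complete
cycle 13: R3←I3
cycle 14: I4 operands ready · I5 operands ready
cycle 15: I5 complete
cycle 16: R1←I5
cycle 17: I4 complete
cycle 18: R2←I4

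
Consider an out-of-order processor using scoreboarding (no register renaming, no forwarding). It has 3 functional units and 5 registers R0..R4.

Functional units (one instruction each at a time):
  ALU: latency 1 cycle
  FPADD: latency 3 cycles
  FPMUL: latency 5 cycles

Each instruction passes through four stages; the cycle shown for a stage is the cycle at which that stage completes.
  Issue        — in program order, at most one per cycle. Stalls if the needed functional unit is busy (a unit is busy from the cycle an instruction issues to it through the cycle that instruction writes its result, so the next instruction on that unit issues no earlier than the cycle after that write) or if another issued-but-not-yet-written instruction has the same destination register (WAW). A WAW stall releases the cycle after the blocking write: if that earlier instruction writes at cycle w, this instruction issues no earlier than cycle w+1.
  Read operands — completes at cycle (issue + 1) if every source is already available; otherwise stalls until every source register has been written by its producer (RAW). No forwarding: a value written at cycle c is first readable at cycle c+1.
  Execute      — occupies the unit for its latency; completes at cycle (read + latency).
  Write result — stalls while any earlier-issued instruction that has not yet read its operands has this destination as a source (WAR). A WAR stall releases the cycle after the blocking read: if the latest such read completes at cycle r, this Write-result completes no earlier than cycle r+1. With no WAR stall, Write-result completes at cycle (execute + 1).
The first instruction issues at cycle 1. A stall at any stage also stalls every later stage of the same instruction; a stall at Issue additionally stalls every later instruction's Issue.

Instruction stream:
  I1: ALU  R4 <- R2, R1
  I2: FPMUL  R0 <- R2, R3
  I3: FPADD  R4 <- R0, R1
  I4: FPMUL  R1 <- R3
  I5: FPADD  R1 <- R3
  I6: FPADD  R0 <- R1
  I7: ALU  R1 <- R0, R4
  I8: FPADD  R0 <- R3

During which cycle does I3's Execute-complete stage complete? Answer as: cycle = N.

t=1  I1→ALU
t=2  I1 RO | I2→FPMUL
t=3  I1 EX | I2 RO
t=4  I1 WR R4
t=5  I3→FPADD
t=8  I2 EX
t=9  I2 WR R0
t=10  I3 RO | I4→FPMUL
t=11  I4 RO
t=13  I3 EX
t=14  I3 WR R4
t=16  I4 EX
t=17  I4 WR R1
t=18  I5→FPADD
t=19  I5 RO
t=22  I5 EX
t=23  I5 WR R1
t=24  I6→FPADD
t=25  I6 RO | I7→ALU
t=28  I6 EX
t=29  I6 WR R0
t=30  I7 RO | I8→FPADD
t=31  I7 EX | I8 RO
t=32  I7 WR R1
t=34  I8 EX
t=35  I8 WR R0

cycle = 13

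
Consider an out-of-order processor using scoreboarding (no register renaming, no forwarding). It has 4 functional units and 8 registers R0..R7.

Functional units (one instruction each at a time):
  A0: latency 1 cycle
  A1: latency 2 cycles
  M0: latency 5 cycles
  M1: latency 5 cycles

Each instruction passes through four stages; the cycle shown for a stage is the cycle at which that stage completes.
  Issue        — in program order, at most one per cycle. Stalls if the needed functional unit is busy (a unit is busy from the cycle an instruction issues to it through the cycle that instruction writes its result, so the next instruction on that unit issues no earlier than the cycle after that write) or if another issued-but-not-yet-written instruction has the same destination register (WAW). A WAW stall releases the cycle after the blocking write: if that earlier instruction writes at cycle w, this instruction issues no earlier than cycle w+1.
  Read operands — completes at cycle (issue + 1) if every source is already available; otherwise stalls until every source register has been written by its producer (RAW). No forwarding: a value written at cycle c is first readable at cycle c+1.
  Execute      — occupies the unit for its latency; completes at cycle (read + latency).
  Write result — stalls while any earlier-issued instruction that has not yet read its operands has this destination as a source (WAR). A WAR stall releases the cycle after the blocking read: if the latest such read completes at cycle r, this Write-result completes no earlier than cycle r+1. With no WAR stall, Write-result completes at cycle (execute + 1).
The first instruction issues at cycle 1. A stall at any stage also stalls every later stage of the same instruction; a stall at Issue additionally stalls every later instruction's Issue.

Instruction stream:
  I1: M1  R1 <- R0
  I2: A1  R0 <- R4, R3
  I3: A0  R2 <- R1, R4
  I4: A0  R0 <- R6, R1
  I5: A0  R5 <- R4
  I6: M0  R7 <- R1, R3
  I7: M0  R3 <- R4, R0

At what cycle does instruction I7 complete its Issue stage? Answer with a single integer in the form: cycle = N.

cycle = 25

1) issue 1, read 2, done 7, write 8
2) issue 2, read 3, done 5, write 6
3) issue 3, read 9, done 10, write 11  <RAW R1: wait I1 write@8>
4) issue 12, read 13, done 14, write 15  <struct: A0 busy until I3 writes@11>
5) issue 16, read 17, done 18, write 19  <struct: A0 busy until I4 writes@15>
6) issue 17, read 18, done 23, write 24
7) issue 25, read 26, done 31, write 32  <struct: M0 busy until I6 writes@24>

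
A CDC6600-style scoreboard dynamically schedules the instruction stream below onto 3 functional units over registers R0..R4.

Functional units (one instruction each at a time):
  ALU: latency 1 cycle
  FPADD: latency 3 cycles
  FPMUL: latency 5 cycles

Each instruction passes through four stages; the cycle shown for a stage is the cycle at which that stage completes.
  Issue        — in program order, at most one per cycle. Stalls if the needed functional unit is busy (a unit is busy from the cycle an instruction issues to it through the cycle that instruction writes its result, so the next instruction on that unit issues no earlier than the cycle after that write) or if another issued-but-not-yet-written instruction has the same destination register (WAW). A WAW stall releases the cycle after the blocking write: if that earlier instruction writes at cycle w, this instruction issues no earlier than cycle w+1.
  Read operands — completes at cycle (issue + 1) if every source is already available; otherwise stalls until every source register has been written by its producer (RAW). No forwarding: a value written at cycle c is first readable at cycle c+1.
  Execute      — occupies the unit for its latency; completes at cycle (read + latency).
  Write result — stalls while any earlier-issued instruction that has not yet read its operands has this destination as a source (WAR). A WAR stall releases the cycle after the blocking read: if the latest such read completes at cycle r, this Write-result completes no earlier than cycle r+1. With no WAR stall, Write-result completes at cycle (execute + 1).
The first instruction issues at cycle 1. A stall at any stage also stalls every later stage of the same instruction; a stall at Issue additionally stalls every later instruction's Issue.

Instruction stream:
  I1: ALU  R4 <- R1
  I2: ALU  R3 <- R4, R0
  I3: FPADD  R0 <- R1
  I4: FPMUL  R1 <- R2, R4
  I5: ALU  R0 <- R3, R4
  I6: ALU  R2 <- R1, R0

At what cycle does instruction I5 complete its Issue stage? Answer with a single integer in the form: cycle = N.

cycle 1: issue I1 (ALU)
cycle 2: I1 read-ops
cycle 3: I1 finished on ALU
cycle 4: I1→R4
cycle 5: issue I2 (ALU)
cycle 6: I2 read-ops | issue I3 (FPADD)
cycle 7: I2 finished on ALU | I3 read-ops | issue I4 (FPMUL)
cycle 8: I2→R3 | I4 read-ops
cycle 10: I3 finished on FPADD
cycle 11: I3→R0
cycle 12: issue I5 (ALU)
cycle 13: I4 finished on FPMUL | I5 read-ops
cycle 14: I4→R1 | I5 finished on ALU
cycle 15: I5→R0
cycle 16: issue I6 (ALU)
cycle 17: I6 read-ops
cycle 18: I6 finished on ALU
cycle 19: I6→R2

cycle = 12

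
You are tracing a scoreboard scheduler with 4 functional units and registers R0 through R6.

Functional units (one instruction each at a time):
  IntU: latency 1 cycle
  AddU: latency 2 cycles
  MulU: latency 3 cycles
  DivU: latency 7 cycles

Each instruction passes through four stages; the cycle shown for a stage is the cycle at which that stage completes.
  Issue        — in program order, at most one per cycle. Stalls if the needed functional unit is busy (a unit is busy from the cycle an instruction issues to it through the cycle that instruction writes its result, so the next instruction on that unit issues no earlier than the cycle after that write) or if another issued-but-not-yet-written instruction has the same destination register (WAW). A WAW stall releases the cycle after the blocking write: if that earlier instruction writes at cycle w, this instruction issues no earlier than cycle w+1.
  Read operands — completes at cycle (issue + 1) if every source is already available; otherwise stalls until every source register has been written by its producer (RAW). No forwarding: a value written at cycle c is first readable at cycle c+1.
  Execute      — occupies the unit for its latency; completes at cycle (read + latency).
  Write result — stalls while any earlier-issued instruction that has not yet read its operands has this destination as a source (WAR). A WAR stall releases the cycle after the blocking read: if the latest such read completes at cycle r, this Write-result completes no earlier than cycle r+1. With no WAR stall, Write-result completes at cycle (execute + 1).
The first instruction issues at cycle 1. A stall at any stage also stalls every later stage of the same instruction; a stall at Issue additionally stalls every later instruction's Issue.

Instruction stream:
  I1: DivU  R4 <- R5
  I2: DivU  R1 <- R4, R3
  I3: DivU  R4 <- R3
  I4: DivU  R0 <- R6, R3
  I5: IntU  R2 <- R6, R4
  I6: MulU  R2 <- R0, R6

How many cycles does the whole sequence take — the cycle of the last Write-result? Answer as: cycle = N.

  I1 | 1 | 2 | 9 | 10
  I2 | 11 | 12 | 19 | 20   struct: DivU busy until I1 writes@10
  I3 | 21 | 22 | 29 | 30   struct: DivU busy until I2 writes@20
  I4 | 31 | 32 | 39 | 40   struct: DivU busy until I3 writes@30
  I5 | 32 | 33 | 34 | 35
  I6 | 36 | 41 | 44 | 45   WAW R2: wait I5 write@35 · RAW R0: wait I4 write@40

cycle = 45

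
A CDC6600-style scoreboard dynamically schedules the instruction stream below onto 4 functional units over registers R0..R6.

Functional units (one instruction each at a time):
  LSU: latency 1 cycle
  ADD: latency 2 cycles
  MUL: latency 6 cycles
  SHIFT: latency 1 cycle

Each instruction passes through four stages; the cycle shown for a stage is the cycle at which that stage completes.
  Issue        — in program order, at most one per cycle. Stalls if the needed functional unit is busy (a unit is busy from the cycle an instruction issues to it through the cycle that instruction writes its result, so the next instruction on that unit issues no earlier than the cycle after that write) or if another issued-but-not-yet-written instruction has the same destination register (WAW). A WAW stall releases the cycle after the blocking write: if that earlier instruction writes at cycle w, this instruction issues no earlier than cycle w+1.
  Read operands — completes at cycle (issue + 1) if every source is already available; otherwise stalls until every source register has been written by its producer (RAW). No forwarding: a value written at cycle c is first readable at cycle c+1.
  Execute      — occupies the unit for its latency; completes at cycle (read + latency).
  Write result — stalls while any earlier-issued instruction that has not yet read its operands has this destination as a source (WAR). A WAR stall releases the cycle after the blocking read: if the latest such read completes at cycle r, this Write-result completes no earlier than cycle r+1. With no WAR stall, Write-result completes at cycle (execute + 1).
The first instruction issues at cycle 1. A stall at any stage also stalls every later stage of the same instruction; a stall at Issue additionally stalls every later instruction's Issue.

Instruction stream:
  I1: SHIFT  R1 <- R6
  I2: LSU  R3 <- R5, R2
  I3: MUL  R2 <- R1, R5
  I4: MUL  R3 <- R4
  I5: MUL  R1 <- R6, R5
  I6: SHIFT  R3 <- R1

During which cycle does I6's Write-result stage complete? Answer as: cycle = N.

I1  is:1  ro:2  ex:3  wr:4
I2  is:2  ro:3  ex:4  wr:5
I3  is:3  ro:5  ex:11  wr:12  — RAW R1: wait I1 write@4
I4  is:13  ro:14  ex:20  wr:21  — struct: MUL busy until I3 writes@12
I5  is:22  ro:23  ex:29  wr:30  — struct: MUL busy until I4 writes@21
I6  is:23  ro:31  ex:32  wr:33  — RAW R1: wait I5 write@30

cycle = 33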